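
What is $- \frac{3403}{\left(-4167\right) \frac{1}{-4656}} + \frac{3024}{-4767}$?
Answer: $- \frac{1199090528}{315303} \approx -3803.0$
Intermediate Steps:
$- \frac{3403}{\left(-4167\right) \frac{1}{-4656}} + \frac{3024}{-4767} = - \frac{3403}{\left(-4167\right) \left(- \frac{1}{4656}\right)} + 3024 \left(- \frac{1}{4767}\right) = - \frac{3403}{\frac{1389}{1552}} - \frac{144}{227} = \left(-3403\right) \frac{1552}{1389} - \frac{144}{227} = - \frac{5281456}{1389} - \frac{144}{227} = - \frac{1199090528}{315303}$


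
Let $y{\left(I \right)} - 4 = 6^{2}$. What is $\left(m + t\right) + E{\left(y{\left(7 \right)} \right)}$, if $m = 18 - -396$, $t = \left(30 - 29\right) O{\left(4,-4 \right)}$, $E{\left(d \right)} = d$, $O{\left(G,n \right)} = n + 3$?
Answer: $453$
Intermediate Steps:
$y{\left(I \right)} = 40$ ($y{\left(I \right)} = 4 + 6^{2} = 4 + 36 = 40$)
$O{\left(G,n \right)} = 3 + n$
$t = -1$ ($t = \left(30 - 29\right) \left(3 - 4\right) = 1 \left(-1\right) = -1$)
$m = 414$ ($m = 18 + 396 = 414$)
$\left(m + t\right) + E{\left(y{\left(7 \right)} \right)} = \left(414 - 1\right) + 40 = 413 + 40 = 453$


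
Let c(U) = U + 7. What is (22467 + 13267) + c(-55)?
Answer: 35686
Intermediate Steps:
c(U) = 7 + U
(22467 + 13267) + c(-55) = (22467 + 13267) + (7 - 55) = 35734 - 48 = 35686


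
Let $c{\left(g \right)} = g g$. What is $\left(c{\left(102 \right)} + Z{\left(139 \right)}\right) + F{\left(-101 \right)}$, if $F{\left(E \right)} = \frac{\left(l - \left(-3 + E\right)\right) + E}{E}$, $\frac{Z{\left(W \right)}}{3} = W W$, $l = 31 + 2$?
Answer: $\frac{6905031}{101} \approx 68367.0$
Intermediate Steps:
$c{\left(g \right)} = g^{2}$
$l = 33$
$Z{\left(W \right)} = 3 W^{2}$ ($Z{\left(W \right)} = 3 W W = 3 W^{2}$)
$F{\left(E \right)} = \frac{36}{E}$ ($F{\left(E \right)} = \frac{\left(33 - \left(-3 + E\right)\right) + E}{E} = \frac{\left(36 - E\right) + E}{E} = \frac{36}{E}$)
$\left(c{\left(102 \right)} + Z{\left(139 \right)}\right) + F{\left(-101 \right)} = \left(102^{2} + 3 \cdot 139^{2}\right) + \frac{36}{-101} = \left(10404 + 3 \cdot 19321\right) + 36 \left(- \frac{1}{101}\right) = \left(10404 + 57963\right) - \frac{36}{101} = 68367 - \frac{36}{101} = \frac{6905031}{101}$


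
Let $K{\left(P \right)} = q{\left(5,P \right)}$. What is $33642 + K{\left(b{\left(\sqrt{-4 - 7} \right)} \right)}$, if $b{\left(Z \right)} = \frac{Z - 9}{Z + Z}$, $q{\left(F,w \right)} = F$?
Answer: $33647$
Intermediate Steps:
$b{\left(Z \right)} = \frac{-9 + Z}{2 Z}$
$K{\left(P \right)} = 5$
$33642 + K{\left(b{\left(\sqrt{-4 - 7} \right)} \right)} = 33642 + 5 = 33647$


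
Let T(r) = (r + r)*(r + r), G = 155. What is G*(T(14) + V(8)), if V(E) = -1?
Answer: 121365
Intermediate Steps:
T(r) = 4*r² (T(r) = (2*r)*(2*r) = 4*r²)
G*(T(14) + V(8)) = 155*(4*14² - 1) = 155*(4*196 - 1) = 155*(784 - 1) = 155*783 = 121365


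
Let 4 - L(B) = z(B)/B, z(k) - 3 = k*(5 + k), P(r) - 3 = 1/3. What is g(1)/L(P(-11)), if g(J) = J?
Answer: -30/157 ≈ -0.19108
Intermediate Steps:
P(r) = 10/3 (P(r) = 3 + 1/3 = 10/3)
z(k) = 3 + k*(5 + k)
L(B) = 4 - (3 + B**2 + 5*B)/B
g(1)/L(P(-11)) = 1/(-1 - 1*10/3 - 3/10/3) = 1/(-1 - 10/3 - 3*3/10) = 1/(-1 - 10/3 - 9/10) = 1/(-157/30) = 1*(-30/157) = -30/157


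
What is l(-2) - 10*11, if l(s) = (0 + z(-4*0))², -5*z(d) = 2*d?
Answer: -110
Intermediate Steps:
z(d) = -2*d/5
l(s) = 0 (l(s) = (0 - (-8)*0/5)² = (0 - ⅖*0)² = (0 + 0)² = 0² = 0)
l(-2) - 10*11 = 0 - 10*11 = 0 - 110 = -110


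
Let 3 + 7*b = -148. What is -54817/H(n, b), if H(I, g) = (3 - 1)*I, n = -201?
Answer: 54817/402 ≈ 136.36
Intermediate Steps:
b = -151/7 (b = -3/7 + (1/7)*(-148) = -3/7 - 148/7 = -151/7 ≈ -21.571)
H(I, g) = 2*I
-54817/H(n, b) = -54817/(2*(-201)) = -54817/(-402) = -54817*(-1/402) = 54817/402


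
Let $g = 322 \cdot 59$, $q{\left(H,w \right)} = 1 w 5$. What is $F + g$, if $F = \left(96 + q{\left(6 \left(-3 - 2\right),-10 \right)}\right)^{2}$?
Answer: $21114$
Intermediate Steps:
$q{\left(H,w \right)} = 5 w$ ($q{\left(H,w \right)} = w 5 = 5 w$)
$g = 18998$
$F = 2116$ ($F = \left(96 + 5 \left(-10\right)\right)^{2} = \left(96 - 50\right)^{2} = 46^{2} = 2116$)
$F + g = 2116 + 18998 = 21114$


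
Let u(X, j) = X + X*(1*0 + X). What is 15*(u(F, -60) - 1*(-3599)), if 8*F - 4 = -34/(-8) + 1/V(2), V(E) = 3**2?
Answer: 1493463725/27648 ≈ 54017.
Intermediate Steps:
V(E) = 9
F = 301/288 (F = 1/2 + (-34/(-8) + 1/9)/8 = 1/2 + (-34*(-1/8) + 1*(1/9))/8 = 1/2 + (17/4 + 1/9)/8 = 1/2 + (1/8)*(157/36) = 1/2 + 157/288 = 301/288 ≈ 1.0451)
u(X, j) = X + X**2 (u(X, j) = X + X*(0 + X) = X + X*X = X + X**2)
15*(u(F, -60) - 1*(-3599)) = 15*(301*(1 + 301/288)/288 - 1*(-3599)) = 15*((301/288)*(589/288) + 3599) = 15*(177289/82944 + 3599) = 15*(298692745/82944) = 1493463725/27648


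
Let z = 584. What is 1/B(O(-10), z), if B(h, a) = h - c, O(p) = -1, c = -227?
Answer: 1/226 ≈ 0.0044248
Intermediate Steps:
B(h, a) = 227 + h (B(h, a) = h - 1*(-227) = h + 227 = 227 + h)
1/B(O(-10), z) = 1/(227 - 1) = 1/226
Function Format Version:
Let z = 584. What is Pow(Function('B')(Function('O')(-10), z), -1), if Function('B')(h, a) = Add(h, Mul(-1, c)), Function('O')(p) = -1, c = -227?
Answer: Rational(1, 226) ≈ 0.0044248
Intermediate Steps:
Function('B')(h, a) = Add(227, h) (Function('B')(h, a) = Add(h, Mul(-1, -227)) = Add(h, 227) = Add(227, h))
Pow(Function('B')(Function('O')(-10), z), -1) = Pow(Add(227, -1), -1) = Pow(226, -1) = Rational(1, 226)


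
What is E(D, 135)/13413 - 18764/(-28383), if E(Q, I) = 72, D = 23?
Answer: 84575036/126900393 ≈ 0.66647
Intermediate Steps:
E(D, 135)/13413 - 18764/(-28383) = 72/13413 - 18764/(-28383) = 72*(1/13413) - 18764*(-1/28383) = 24/4471 + 18764/28383 = 84575036/126900393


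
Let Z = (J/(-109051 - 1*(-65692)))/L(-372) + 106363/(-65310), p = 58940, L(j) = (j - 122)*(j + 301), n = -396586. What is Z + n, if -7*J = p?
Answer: -6564961005690998303/16553620265910 ≈ -3.9659e+5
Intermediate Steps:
L(j) = (-122 + j)*(301 + j)
J = -8420 (J = -⅐*58940 = -8420)
Z = -26958914815043/16553620265910 (Z = (-8420/(-109051 - 1*(-65692)))/(-36722 + (-372)² + 179*(-372)) + 106363/(-65310) = (-8420/(-109051 + 65692))/(-36722 + 138384 - 66588) + 106363*(-1/65310) = -8420/(-43359)/35074 - 106363/65310 = -8420*(-1/43359)*(1/35074) - 106363/65310 = (8420/43359)*(1/35074) - 106363/65310 = 4210/760386783 - 106363/65310 = -26958914815043/16553620265910 ≈ -1.6286)
Z + n = -26958914815043/16553620265910 - 396586 = -6564961005690998303/16553620265910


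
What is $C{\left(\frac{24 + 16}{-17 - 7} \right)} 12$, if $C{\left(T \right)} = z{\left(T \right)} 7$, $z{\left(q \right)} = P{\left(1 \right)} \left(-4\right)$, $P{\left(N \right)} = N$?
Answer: $-336$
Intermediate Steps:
$z{\left(q \right)} = -4$ ($z{\left(q \right)} = 1 \left(-4\right) = -4$)
$C{\left(T \right)} = -28$ ($C{\left(T \right)} = \left(-4\right) 7 = -28$)
$C{\left(\frac{24 + 16}{-17 - 7} \right)} 12 = \left(-28\right) 12 = -336$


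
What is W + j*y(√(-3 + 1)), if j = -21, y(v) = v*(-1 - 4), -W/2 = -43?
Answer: 86 + 105*I*√2 ≈ 86.0 + 148.49*I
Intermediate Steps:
W = 86 (W = -2*(-43) = 86)
y(v) = -5*v (y(v) = v*(-5) = -5*v)
W + j*y(√(-3 + 1)) = 86 - (-105)*√(-3 + 1) = 86 - (-105)*√(-2) = 86 - (-105)*I*√2 = 86 + 105*I*√2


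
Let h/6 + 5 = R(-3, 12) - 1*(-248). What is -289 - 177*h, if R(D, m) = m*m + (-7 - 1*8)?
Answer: -395353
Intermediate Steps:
R(D, m) = -15 + m**2 (R(D, m) = m**2 + (-7 - 8) = m**2 - 15 = -15 + m**2)
h = 2232 (h = -30 + 6*((-15 + 12**2) - 1*(-248)) = -30 + 6*((-15 + 144) + 248) = -30 + 6*(129 + 248) = -30 + 6*377 = -30 + 2262 = 2232)
-289 - 177*h = -289 - 177*2232 = -289 - 395064 = -395353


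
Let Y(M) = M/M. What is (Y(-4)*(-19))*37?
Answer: -703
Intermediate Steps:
Y(M) = 1
(Y(-4)*(-19))*37 = (1*(-19))*37 = -19*37 = -703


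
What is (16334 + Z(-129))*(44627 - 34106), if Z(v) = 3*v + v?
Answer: 166421178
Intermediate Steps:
Z(v) = 4*v
(16334 + Z(-129))*(44627 - 34106) = (16334 + 4*(-129))*(44627 - 34106) = (16334 - 516)*10521 = 15818*10521 = 166421178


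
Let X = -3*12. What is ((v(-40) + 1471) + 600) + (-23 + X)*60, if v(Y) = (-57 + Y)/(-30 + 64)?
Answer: -50043/34 ≈ -1471.9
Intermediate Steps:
v(Y) = -57/34 + Y/34 (v(Y) = (-57 + Y)/34 = (-57 + Y)*(1/34) = -57/34 + Y/34)
X = -36
((v(-40) + 1471) + 600) + (-23 + X)*60 = (((-57/34 + (1/34)*(-40)) + 1471) + 600) + (-23 - 36)*60 = (((-57/34 - 20/17) + 1471) + 600) - 59*60 = ((-97/34 + 1471) + 600) - 3540 = (49917/34 + 600) - 3540 = 70317/34 - 3540 = -50043/34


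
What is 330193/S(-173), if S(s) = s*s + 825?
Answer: 330193/30754 ≈ 10.737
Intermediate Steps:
S(s) = 825 + s² (S(s) = s² + 825 = 825 + s²)
330193/S(-173) = 330193/(825 + (-173)²) = 330193/(825 + 29929) = 330193/30754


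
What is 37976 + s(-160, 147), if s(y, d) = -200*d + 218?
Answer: 8794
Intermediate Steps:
s(y, d) = 218 - 200*d
37976 + s(-160, 147) = 37976 + (218 - 200*147) = 37976 + (218 - 29400) = 37976 - 29182 = 8794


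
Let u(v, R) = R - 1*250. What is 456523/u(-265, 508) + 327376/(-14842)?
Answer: 3345625679/1914618 ≈ 1747.4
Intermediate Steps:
u(v, R) = -250 + R (u(v, R) = R - 250 = -250 + R)
456523/u(-265, 508) + 327376/(-14842) = 456523/(-250 + 508) + 327376/(-14842) = 456523/258 + 327376*(-1/14842) = 456523*(1/258) - 163688/7421 = 456523/258 - 163688/7421 = 3345625679/1914618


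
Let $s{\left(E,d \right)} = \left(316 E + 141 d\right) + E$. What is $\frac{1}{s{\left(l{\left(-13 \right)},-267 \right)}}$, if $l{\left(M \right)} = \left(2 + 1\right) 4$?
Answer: $- \frac{1}{33843} \approx -2.9548 \cdot 10^{-5}$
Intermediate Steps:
$l{\left(M \right)} = 12$ ($l{\left(M \right)} = 3 \cdot 4 = 12$)
$s{\left(E,d \right)} = 141 d + 317 E$ ($s{\left(E,d \right)} = \left(141 d + 316 E\right) + E = 141 d + 317 E$)
$\frac{1}{s{\left(l{\left(-13 \right)},-267 \right)}} = \frac{1}{141 \left(-267\right) + 317 \cdot 12} = \frac{1}{-37647 + 3804} = \frac{1}{-33843} = - \frac{1}{33843}$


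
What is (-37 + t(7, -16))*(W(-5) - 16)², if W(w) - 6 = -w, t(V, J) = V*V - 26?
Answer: -350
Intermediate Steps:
t(V, J) = -26 + V² (t(V, J) = V² - 26 = -26 + V²)
W(w) = 6 - w
(-37 + t(7, -16))*(W(-5) - 16)² = (-37 + (-26 + 7²))*((6 - 1*(-5)) - 16)² = (-37 + (-26 + 49))*((6 + 5) - 16)² = (-37 + 23)*(11 - 16)² = -14*(-5)² = -14*25 = -350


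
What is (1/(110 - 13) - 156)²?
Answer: 228947161/9409 ≈ 24333.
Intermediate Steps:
(1/(110 - 13) - 156)² = (1/97 - 156)² = (-15131/97)² = 228947161/9409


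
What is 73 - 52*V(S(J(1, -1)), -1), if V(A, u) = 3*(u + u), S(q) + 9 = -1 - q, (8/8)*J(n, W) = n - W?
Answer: 385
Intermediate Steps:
J(n, W) = n - W
S(q) = -10 - q (S(q) = -9 + (-1 - q) = -10 - q)
V(A, u) = 6*u (V(A, u) = 3*(2*u) = 6*u)
73 - 52*V(S(J(1, -1)), -1) = 73 - 312*(-1) = 73 - 52*(-6) = 73 + 312 = 385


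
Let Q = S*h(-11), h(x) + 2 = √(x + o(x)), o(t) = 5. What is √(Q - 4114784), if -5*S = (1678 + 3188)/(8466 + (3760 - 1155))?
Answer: √(-12608421942138740 - 269357430*I*√6)/55355 ≈ 5.3075e-5 - 2028.5*I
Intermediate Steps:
h(x) = -2 + √(5 + x) (h(x) = -2 + √(x + 5) = -2 + √(5 + x))
S = -4866/55355 (S = -(1678 + 3188)/(5*(8466 + (3760 - 1155))) = -4866/(5*(8466 + 2605)) = -4866/(5*11071) = -⅕*4866/11071 = -4866/55355 ≈ -0.087905)
Q = 9732/55355 - 4866*I*√6/55355 (Q = -4866*(-2 + √(5 - 11))/55355 = -4866*(-2 + √(-6))/55355 = -4866*(-2 + I*√6)/55355 = 9732/55355 - 4866*I*√6/55355 ≈ 0.17581 - 0.21532*I)
√(Q - 4114784) = √((9732/55355 - 4866*I*√6/55355) - 4114784) = √(-227773858588/55355 - 4866*I*√6/55355)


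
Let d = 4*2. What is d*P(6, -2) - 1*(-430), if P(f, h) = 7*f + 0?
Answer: 766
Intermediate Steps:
d = 8
P(f, h) = 7*f
d*P(6, -2) - 1*(-430) = 8*(7*6) - 1*(-430) = 8*42 + 430 = 336 + 430 = 766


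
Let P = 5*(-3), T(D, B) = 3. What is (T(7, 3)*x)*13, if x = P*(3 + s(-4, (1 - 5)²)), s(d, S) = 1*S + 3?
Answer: -12870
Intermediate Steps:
P = -15
s(d, S) = 3 + S (s(d, S) = S + 3 = 3 + S)
x = -330 (x = -15*(3 + (3 + (1 - 5)²)) = -15*(3 + (3 + (-4)²)) = -15*(3 + (3 + 16)) = -15*(3 + 19) = -15*22 = -330)
(T(7, 3)*x)*13 = (3*(-330))*13 = -990*13 = -12870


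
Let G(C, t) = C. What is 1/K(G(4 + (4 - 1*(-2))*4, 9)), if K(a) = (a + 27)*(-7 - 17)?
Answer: -1/1320 ≈ -0.00075758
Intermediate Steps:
K(a) = -648 - 24*a (K(a) = (27 + a)*(-24) = -648 - 24*a)
1/K(G(4 + (4 - 1*(-2))*4, 9)) = 1/(-648 - 24*(4 + (4 - 1*(-2))*4)) = 1/(-648 - 24*(4 + (4 + 2)*4)) = 1/(-648 - 24*(4 + 6*4)) = 1/(-648 - 24*(4 + 24)) = 1/(-648 - 24*28) = 1/(-648 - 672) = 1/(-1320) = -1/1320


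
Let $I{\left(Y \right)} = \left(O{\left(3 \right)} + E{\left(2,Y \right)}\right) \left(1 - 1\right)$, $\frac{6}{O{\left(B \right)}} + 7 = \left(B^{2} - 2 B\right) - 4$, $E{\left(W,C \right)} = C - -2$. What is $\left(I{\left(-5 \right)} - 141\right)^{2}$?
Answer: $19881$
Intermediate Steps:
$E{\left(W,C \right)} = 2 + C$ ($E{\left(W,C \right)} = C + 2 = 2 + C$)
$O{\left(B \right)} = \frac{6}{-11 + B^{2} - 2 B}$ ($O{\left(B \right)} = \frac{6}{-7 - \left(4 - B^{2} + 2 B\right)} = \frac{6}{-11 + B^{2} - 2 B}$)
$I{\left(Y \right)} = 0$ ($I{\left(Y \right)} = \left(\frac{6}{-11 + 3^{2} - 6} + \left(2 + Y\right)\right) \left(1 - 1\right) = \left(\frac{6}{-11 + 9 - 6} + \left(2 + Y\right)\right) 0 = \left(\frac{6}{-8} + \left(2 + Y\right)\right) 0 = \left(6 \left(- \frac{1}{8}\right) + \left(2 + Y\right)\right) 0 = \left(- \frac{3}{4} + \left(2 + Y\right)\right) 0 = \left(\frac{5}{4} + Y\right) 0 = 0$)
$\left(I{\left(-5 \right)} - 141\right)^{2} = \left(0 - 141\right)^{2} = \left(-141\right)^{2} = 19881$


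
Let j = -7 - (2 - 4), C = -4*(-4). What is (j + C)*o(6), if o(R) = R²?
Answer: 396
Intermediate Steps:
C = 16
j = -5 (j = -7 - 1*(-2) = -7 + 2 = -5)
(j + C)*o(6) = (-5 + 16)*6² = 11*36 = 396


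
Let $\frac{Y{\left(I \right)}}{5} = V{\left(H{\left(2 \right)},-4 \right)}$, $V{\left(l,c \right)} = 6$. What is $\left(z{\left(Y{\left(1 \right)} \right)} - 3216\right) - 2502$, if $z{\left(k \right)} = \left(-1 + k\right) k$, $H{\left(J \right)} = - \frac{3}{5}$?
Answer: $-4848$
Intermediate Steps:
$H{\left(J \right)} = - \frac{3}{5}$ ($H{\left(J \right)} = \left(-3\right) \frac{1}{5} = - \frac{3}{5}$)
$Y{\left(I \right)} = 30$ ($Y{\left(I \right)} = 5 \cdot 6 = 30$)
$z{\left(k \right)} = k \left(-1 + k\right)$
$\left(z{\left(Y{\left(1 \right)} \right)} - 3216\right) - 2502 = \left(30 \left(-1 + 30\right) - 3216\right) - 2502 = \left(30 \cdot 29 - 3216\right) - 2502 = \left(870 - 3216\right) - 2502 = -2346 - 2502 = -4848$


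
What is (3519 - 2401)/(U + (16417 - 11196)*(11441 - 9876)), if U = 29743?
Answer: 43/315408 ≈ 0.00013633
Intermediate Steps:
(3519 - 2401)/(U + (16417 - 11196)*(11441 - 9876)) = (3519 - 2401)/(29743 + (16417 - 11196)*(11441 - 9876)) = 1118/(29743 + 5221*1565) = 1118/(29743 + 8170865) = 1118/8200608 = 1118*(1/8200608) = 43/315408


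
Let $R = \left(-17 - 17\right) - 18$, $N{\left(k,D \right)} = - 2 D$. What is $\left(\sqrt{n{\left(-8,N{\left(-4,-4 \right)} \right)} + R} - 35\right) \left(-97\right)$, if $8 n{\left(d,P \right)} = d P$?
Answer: $3395 - 194 i \sqrt{15} \approx 3395.0 - 751.36 i$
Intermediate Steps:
$n{\left(d,P \right)} = \frac{P d}{8}$ ($n{\left(d,P \right)} = \frac{d P}{8} = \frac{P d}{8}$)
$R = -52$ ($R = -34 - 18 = -52$)
$\left(\sqrt{n{\left(-8,N{\left(-4,-4 \right)} \right)} + R} - 35\right) \left(-97\right) = \left(\sqrt{\frac{1}{8} \left(\left(-2\right) \left(-4\right)\right) \left(-8\right) - 52} - 35\right) \left(-97\right) = \left(\sqrt{\frac{1}{8} \cdot 8 \left(-8\right) - 52} - 35\right) \left(-97\right) = \left(\sqrt{-8 - 52} - 35\right) \left(-97\right) = \left(\sqrt{-60} - 35\right) \left(-97\right) = \left(2 i \sqrt{15} - 35\right) \left(-97\right) = \left(-35 + 2 i \sqrt{15}\right) \left(-97\right) = 3395 - 194 i \sqrt{15}$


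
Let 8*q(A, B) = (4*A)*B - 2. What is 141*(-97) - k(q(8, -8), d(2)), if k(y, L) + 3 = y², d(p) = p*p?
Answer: -235425/16 ≈ -14714.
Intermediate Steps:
d(p) = p²
q(A, B) = -¼ + A*B/2 (q(A, B) = ((4*A)*B - 2)/8 = (4*A*B - 2)/8 = (-2 + 4*A*B)/8 = -¼ + A*B/2)
k(y, L) = -3 + y²
141*(-97) - k(q(8, -8), d(2)) = 141*(-97) - (-3 + (-¼ + (½)*8*(-8))²) = -13677 - (-3 + (-¼ - 32)²) = -13677 - (-3 + (-129/4)²) = -13677 - (-3 + 16641/16) = -13677 - 1*16593/16 = -13677 - 16593/16 = -235425/16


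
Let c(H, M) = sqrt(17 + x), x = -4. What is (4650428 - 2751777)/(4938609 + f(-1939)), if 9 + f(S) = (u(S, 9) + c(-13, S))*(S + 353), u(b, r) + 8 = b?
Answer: 7619800997421/32212671888808 + 1505630243*sqrt(13)/32212671888808 ≈ 0.23672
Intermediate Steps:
u(b, r) = -8 + b
c(H, M) = sqrt(13) (c(H, M) = sqrt(17 - 4) = sqrt(13))
f(S) = -9 + (353 + S)*(-8 + S + sqrt(13)) (f(S) = -9 + ((-8 + S) + sqrt(13))*(S + 353) = -9 + (-8 + S + sqrt(13))*(353 + S) = -9 + (353 + S)*(-8 + S + sqrt(13)))
(4650428 - 2751777)/(4938609 + f(-1939)) = (4650428 - 2751777)/(4938609 + (-2833 + (-1939)**2 + 345*(-1939) + 353*sqrt(13) - 1939*sqrt(13))) = 1898651/(4938609 + (-2833 + 3759721 - 668955 + 353*sqrt(13) - 1939*sqrt(13))) = 1898651/(4938609 + (3087933 - 1586*sqrt(13))) = 1898651/(8026542 - 1586*sqrt(13))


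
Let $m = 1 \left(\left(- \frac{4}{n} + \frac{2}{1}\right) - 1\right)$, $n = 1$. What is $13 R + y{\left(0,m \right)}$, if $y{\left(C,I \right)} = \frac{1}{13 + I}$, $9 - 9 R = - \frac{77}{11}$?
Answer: $\frac{2089}{90} \approx 23.211$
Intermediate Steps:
$R = \frac{16}{9}$ ($R = 1 - \frac{\left(-77\right) \frac{1}{11}}{9} = 1 - - \frac{7}{9} = 1 + \frac{7}{9} = \frac{16}{9} \approx 1.7778$)
$m = -3$ ($m = 1 \left(\left(- \frac{4}{1} + \frac{2}{1}\right) - 1\right) = 1 \left(\left(\left(-4\right) 1 + 2 \cdot 1\right) - 1\right) = 1 \left(\left(-4 + 2\right) - 1\right) = 1 \left(-2 - 1\right) = 1 \left(-3\right) = -3$)
$13 R + y{\left(0,m \right)} = 13 \cdot \frac{16}{9} + \frac{1}{13 - 3} = \frac{208}{9} + \frac{1}{10} = \frac{2089}{90}$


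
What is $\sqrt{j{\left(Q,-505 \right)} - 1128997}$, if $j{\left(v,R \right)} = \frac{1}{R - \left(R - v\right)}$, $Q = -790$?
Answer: $\frac{i \sqrt{704607028490}}{790} \approx 1062.5 i$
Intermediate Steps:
$j{\left(v,R \right)} = \frac{1}{v}$
$\sqrt{j{\left(Q,-505 \right)} - 1128997} = \sqrt{\frac{1}{-790} - 1128997} = \sqrt{- \frac{1}{790} - 1128997} = \sqrt{- \frac{891907631}{790}} = \frac{i \sqrt{704607028490}}{790}$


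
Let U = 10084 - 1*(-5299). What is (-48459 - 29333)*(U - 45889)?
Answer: 2373122752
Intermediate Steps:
U = 15383 (U = 10084 + 5299 = 15383)
(-48459 - 29333)*(U - 45889) = (-48459 - 29333)*(15383 - 45889) = -77792*(-30506) = 2373122752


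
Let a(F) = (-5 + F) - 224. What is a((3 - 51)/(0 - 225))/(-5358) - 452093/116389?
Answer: -179676453199/46770919650 ≈ -3.8416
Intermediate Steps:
a(F) = -229 + F
a((3 - 51)/(0 - 225))/(-5358) - 452093/116389 = (-229 + (3 - 51)/(0 - 225))/(-5358) - 452093/116389 = (-229 - 48/(-225))*(-1/5358) - 452093*1/116389 = (-229 - 48*(-1/225))*(-1/5358) - 452093/116389 = (-229 + 16/75)*(-1/5358) - 452093/116389 = -17159/75*(-1/5358) - 452093/116389 = 17159/401850 - 452093/116389 = -179676453199/46770919650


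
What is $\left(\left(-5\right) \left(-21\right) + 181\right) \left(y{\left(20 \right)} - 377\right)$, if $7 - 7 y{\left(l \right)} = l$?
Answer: $- \frac{758472}{7} \approx -1.0835 \cdot 10^{5}$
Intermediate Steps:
$y{\left(l \right)} = 1 - \frac{l}{7}$
$\left(\left(-5\right) \left(-21\right) + 181\right) \left(y{\left(20 \right)} - 377\right) = \left(\left(-5\right) \left(-21\right) + 181\right) \left(\left(1 - \frac{20}{7}\right) - 377\right) = \left(105 + 181\right) \left(\left(1 - \frac{20}{7}\right) - 377\right) = 286 \left(- \frac{13}{7} - 377\right) = 286 \left(- \frac{2652}{7}\right) = - \frac{758472}{7}$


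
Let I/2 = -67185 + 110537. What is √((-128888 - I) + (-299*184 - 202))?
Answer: 3*I*√30090 ≈ 520.39*I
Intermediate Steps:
I = 86704 (I = 2*(-67185 + 110537) = 2*43352 = 86704)
√((-128888 - I) + (-299*184 - 202)) = √((-128888 - 1*86704) + (-299*184 - 202)) = √((-128888 - 86704) + (-55016 - 202)) = √(-215592 - 55218) = √(-270810) = 3*I*√30090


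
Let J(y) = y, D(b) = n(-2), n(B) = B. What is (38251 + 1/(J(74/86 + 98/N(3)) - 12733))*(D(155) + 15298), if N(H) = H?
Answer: 119813591140936/204779 ≈ 5.8509e+8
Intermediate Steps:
D(b) = -2
(38251 + 1/(J(74/86 + 98/N(3)) - 12733))*(D(155) + 15298) = (38251 + 1/((74/86 + 98/3) - 12733))*(-2 + 15298) = (38251 + 1/((74*(1/86) + 98*(⅓)) - 12733))*15296 = (38251 + 1/((37/43 + 98/3) - 12733))*15296 = (38251 + 1/(4325/129 - 12733))*15296 = (38251 + 1/(-1638232/129))*15296 = (38251 - 129/1638232)*15296 = (62664012103/1638232)*15296 = 119813591140936/204779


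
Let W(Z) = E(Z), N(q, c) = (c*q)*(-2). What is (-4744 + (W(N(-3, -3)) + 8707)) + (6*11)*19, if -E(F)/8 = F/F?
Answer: 5209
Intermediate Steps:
E(F) = -8 (E(F) = -8*F/F = -8*1 = -8)
N(q, c) = -2*c*q
W(Z) = -8
(-4744 + (W(N(-3, -3)) + 8707)) + (6*11)*19 = (-4744 + (-8 + 8707)) + (6*11)*19 = (-4744 + 8699) + 66*19 = 3955 + 1254 = 5209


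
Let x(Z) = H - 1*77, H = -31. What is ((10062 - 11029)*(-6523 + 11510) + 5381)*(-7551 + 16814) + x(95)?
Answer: -44620315732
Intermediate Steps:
x(Z) = -108 (x(Z) = -31 - 1*77 = -31 - 77 = -108)
((10062 - 11029)*(-6523 + 11510) + 5381)*(-7551 + 16814) + x(95) = ((10062 - 11029)*(-6523 + 11510) + 5381)*(-7551 + 16814) - 108 = (-967*4987 + 5381)*9263 - 108 = (-4822429 + 5381)*9263 - 108 = -4817048*9263 - 108 = -44620315624 - 108 = -44620315732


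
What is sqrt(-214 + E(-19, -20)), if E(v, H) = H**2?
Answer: sqrt(186) ≈ 13.638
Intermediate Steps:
sqrt(-214 + E(-19, -20)) = sqrt(-214 + (-20)**2) = sqrt(-214 + 400) = sqrt(186)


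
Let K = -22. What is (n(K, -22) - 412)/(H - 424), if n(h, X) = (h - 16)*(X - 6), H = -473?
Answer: -652/897 ≈ -0.72687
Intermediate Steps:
n(h, X) = (-16 + h)*(-6 + X)
(n(K, -22) - 412)/(H - 424) = ((96 - 16*(-22) - 6*(-22) - 22*(-22)) - 412)/(-473 - 424) = ((96 + 352 + 132 + 484) - 412)/(-897) = (1064 - 412)*(-1/897) = 652*(-1/897) = -652/897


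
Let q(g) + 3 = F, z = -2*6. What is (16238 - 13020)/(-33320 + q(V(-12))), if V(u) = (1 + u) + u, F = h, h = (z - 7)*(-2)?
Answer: -3218/33285 ≈ -0.096680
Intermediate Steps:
z = -12
h = 38 (h = (-12 - 7)*(-2) = -19*(-2) = 38)
F = 38
V(u) = 1 + 2*u
q(g) = 35 (q(g) = -3 + 38 = 35)
(16238 - 13020)/(-33320 + q(V(-12))) = (16238 - 13020)/(-33320 + 35) = 3218/(-33285) = 3218*(-1/33285) = -3218/33285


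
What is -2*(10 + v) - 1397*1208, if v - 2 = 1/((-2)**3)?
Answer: -6750399/4 ≈ -1.6876e+6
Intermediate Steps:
v = 15/8 (v = 2 + 1/((-2)**3) = 2 + 1/(-8) = 2 - 1/8 = 15/8 ≈ 1.8750)
-2*(10 + v) - 1397*1208 = -2*(10 + 15/8) - 1397*1208 = -2*95/8 - 1687576 = -95/4 - 1687576 = -6750399/4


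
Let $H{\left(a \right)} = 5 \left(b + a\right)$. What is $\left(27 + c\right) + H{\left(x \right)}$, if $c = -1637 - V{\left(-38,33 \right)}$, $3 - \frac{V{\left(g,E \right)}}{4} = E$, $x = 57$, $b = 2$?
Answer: $-1195$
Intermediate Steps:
$V{\left(g,E \right)} = 12 - 4 E$
$H{\left(a \right)} = 10 + 5 a$ ($H{\left(a \right)} = 5 \left(2 + a\right) = 10 + 5 a$)
$c = -1517$ ($c = -1637 - \left(12 - 132\right) = -1637 - -120 = -1637 + 120 = -1517$)
$\left(27 + c\right) + H{\left(x \right)} = \left(27 - 1517\right) + \left(10 + 5 \cdot 57\right) = -1490 + \left(10 + 285\right) = -1490 + 295 = -1195$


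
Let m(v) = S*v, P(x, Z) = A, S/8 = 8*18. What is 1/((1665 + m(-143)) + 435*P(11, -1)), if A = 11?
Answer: -1/158286 ≈ -6.3177e-6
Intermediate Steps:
S = 1152 (S = 8*(8*18) = 8*144 = 1152)
P(x, Z) = 11
m(v) = 1152*v
1/((1665 + m(-143)) + 435*P(11, -1)) = 1/((1665 + 1152*(-143)) + 435*11) = 1/((1665 - 164736) + 4785) = 1/(-163071 + 4785) = 1/(-158286) = -1/158286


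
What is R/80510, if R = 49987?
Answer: 49987/80510 ≈ 0.62088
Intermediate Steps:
R/80510 = 49987/80510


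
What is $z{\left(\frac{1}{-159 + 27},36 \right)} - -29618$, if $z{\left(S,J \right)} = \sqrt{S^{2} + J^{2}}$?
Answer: $29618 + \frac{\sqrt{22581505}}{132} \approx 29654.0$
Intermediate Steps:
$z{\left(S,J \right)} = \sqrt{J^{2} + S^{2}}$
$z{\left(\frac{1}{-159 + 27},36 \right)} - -29618 = \sqrt{36^{2} + \left(\frac{1}{-159 + 27}\right)^{2}} - -29618 = \sqrt{1296 + \left(\frac{1}{-132}\right)^{2}} + 29618 = \sqrt{1296 + \left(- \frac{1}{132}\right)^{2}} + 29618 = \sqrt{1296 + \frac{1}{17424}} + 29618 = \sqrt{\frac{22581505}{17424}} + 29618 = \frac{\sqrt{22581505}}{132} + 29618 = 29618 + \frac{\sqrt{22581505}}{132}$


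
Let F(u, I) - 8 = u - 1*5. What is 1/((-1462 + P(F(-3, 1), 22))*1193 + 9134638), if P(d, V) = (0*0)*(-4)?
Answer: 1/7390472 ≈ 1.3531e-7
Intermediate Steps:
F(u, I) = 3 + u (F(u, I) = 8 + (u - 1*5) = 8 + (u - 5) = 8 + (-5 + u) = 3 + u)
P(d, V) = 0 (P(d, V) = 0*(-4) = 0)
1/((-1462 + P(F(-3, 1), 22))*1193 + 9134638) = 1/((-1462 + 0)*1193 + 9134638) = 1/(-1462*1193 + 9134638) = 1/(-1744166 + 9134638) = 1/7390472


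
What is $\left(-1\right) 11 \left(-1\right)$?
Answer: $11$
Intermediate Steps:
$\left(-1\right) 11 \left(-1\right) = \left(-11\right) \left(-1\right) = 11$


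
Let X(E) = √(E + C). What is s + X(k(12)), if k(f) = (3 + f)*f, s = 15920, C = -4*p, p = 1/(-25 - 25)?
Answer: 15920 + √4502/5 ≈ 15933.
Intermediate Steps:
p = -1/50 (p = 1/(-50) = -1/50 ≈ -0.020000)
C = 2/25 (C = -4*(-1/50) = 2/25 ≈ 0.080000)
k(f) = f*(3 + f)
X(E) = √(2/25 + E) (X(E) = √(E + 2/25) = √(2/25 + E))
s + X(k(12)) = 15920 + √(2 + 25*(12*(3 + 12)))/5 = 15920 + √(2 + 25*(12*15))/5 = 15920 + √(2 + 25*180)/5 = 15920 + √(2 + 4500)/5 = 15920 + √4502/5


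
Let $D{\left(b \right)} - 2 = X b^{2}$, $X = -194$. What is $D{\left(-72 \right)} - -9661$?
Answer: $-996033$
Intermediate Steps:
$D{\left(b \right)} = 2 - 194 b^{2}$
$D{\left(-72 \right)} - -9661 = \left(2 - 194 \left(-72\right)^{2}\right) - -9661 = \left(2 - 1005696\right) + 9661 = -1005694 + 9661 = -996033$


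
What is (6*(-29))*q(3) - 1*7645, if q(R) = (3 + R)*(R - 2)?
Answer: -8689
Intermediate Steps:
q(R) = (-2 + R)*(3 + R) (q(R) = (3 + R)*(-2 + R) = (-2 + R)*(3 + R))
(6*(-29))*q(3) - 1*7645 = (6*(-29))*(-6 + 3 + 3²) - 1*7645 = -174*(-6 + 3 + 9) - 7645 = -174*6 - 7645 = -1044 - 7645 = -8689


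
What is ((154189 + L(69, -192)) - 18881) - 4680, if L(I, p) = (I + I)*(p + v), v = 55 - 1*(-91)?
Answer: 124280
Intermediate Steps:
v = 146 (v = 55 + 91 = 146)
L(I, p) = 2*I*(146 + p) (L(I, p) = (I + I)*(p + 146) = (2*I)*(146 + p) = 2*I*(146 + p))
((154189 + L(69, -192)) - 18881) - 4680 = ((154189 + 2*69*(146 - 192)) - 18881) - 4680 = ((154189 + 2*69*(-46)) - 18881) - 4680 = ((154189 - 6348) - 18881) - 4680 = (147841 - 18881) - 4680 = 128960 - 4680 = 124280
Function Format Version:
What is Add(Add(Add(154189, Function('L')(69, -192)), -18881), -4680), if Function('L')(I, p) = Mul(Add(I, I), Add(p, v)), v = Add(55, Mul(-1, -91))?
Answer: 124280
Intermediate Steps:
v = 146 (v = Add(55, 91) = 146)
Function('L')(I, p) = Mul(2, I, Add(146, p)) (Function('L')(I, p) = Mul(Add(I, I), Add(p, 146)) = Mul(Mul(2, I), Add(146, p)) = Mul(2, I, Add(146, p)))
Add(Add(Add(154189, Function('L')(69, -192)), -18881), -4680) = Add(Add(Add(154189, Mul(2, 69, Add(146, -192))), -18881), -4680) = Add(Add(Add(154189, Mul(2, 69, -46)), -18881), -4680) = Add(Add(Add(154189, -6348), -18881), -4680) = Add(Add(147841, -18881), -4680) = Add(128960, -4680) = 124280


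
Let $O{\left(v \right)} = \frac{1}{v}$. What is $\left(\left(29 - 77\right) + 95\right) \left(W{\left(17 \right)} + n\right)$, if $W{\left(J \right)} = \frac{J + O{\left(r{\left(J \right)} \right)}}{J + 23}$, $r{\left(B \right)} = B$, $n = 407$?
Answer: $\frac{1302135}{68} \approx 19149.0$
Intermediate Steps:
$W{\left(J \right)} = \frac{J + \frac{1}{J}}{23 + J}$ ($W{\left(J \right)} = \frac{J + \frac{1}{J}}{J + 23} = \frac{J + \frac{1}{J}}{23 + J}$)
$\left(\left(29 - 77\right) + 95\right) \left(W{\left(17 \right)} + n\right) = \left(\left(29 - 77\right) + 95\right) \left(\frac{1 + 17^{2}}{17 \left(23 + 17\right)} + 407\right) = \left(-48 + 95\right) \left(\frac{1 + 289}{17 \cdot 40} + 407\right) = 47 \left(\frac{1}{17} \cdot \frac{1}{40} \cdot 290 + 407\right) = 47 \left(\frac{29}{68} + 407\right) = 47 \cdot \frac{27705}{68} = \frac{1302135}{68}$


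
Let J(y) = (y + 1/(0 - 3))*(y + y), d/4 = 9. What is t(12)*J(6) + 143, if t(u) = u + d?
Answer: 3407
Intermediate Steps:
d = 36 (d = 4*9 = 36)
J(y) = 2*y*(-1/3 + y) (J(y) = (y + 1/(-3))*(2*y) = (y - 1/3)*(2*y) = (-1/3 + y)*(2*y) = 2*y*(-1/3 + y))
t(u) = 36 + u (t(u) = u + 36 = 36 + u)
t(12)*J(6) + 143 = (36 + 12)*((2/3)*6*(-1 + 3*6)) + 143 = 48*((2/3)*6*(-1 + 18)) + 143 = 48*((2/3)*6*17) + 143 = 48*68 + 143 = 3264 + 143 = 3407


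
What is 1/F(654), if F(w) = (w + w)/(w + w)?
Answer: 1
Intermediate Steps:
F(w) = 1 (F(w) = (2*w)/((2*w)) = (2*w)*(1/(2*w)) = 1)
1/F(654) = 1/1 = 1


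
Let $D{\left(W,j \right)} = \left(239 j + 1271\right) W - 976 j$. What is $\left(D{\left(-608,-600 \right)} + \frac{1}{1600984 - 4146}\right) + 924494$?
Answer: $\frac{140401224248789}{1596838} \approx 8.7924 \cdot 10^{7}$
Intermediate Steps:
$D{\left(W,j \right)} = - 976 j + W \left(1271 + 239 j\right)$ ($D{\left(W,j \right)} = \left(1271 + 239 j\right) W - 976 j = W \left(1271 + 239 j\right) - 976 j = - 976 j + W \left(1271 + 239 j\right)$)
$\left(D{\left(-608,-600 \right)} + \frac{1}{1600984 - 4146}\right) + 924494 = \left(\left(\left(-976\right) \left(-600\right) + 1271 \left(-608\right) + 239 \left(-608\right) \left(-600\right)\right) + \frac{1}{1600984 - 4146}\right) + 924494 = \left(\left(585600 - 772768 + 87187200\right) + \frac{1}{1596838}\right) + 924494 = \left(87000032 + \frac{1}{1596838}\right) + 924494 = \frac{138924957098817}{1596838} + 924494 = \frac{140401224248789}{1596838}$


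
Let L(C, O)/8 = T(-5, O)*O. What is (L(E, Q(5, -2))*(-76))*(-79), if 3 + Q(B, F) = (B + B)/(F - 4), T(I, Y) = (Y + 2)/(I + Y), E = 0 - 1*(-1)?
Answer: -5379584/87 ≈ -61834.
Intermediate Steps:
E = 1 (E = 0 + 1 = 1)
T(I, Y) = (2 + Y)/(I + Y)
Q(B, F) = -3 + 2*B/(-4 + F) (Q(B, F) = -3 + (B + B)/(F - 4) = -3 + (2*B)/(-4 + F) = -3 + 2*B/(-4 + F))
L(C, O) = 8*O*(2 + O)/(-5 + O) (L(C, O) = 8*(((2 + O)/(-5 + O))*O) = 8*(O*(2 + O)/(-5 + O)) = 8*O*(2 + O)/(-5 + O))
(L(E, Q(5, -2))*(-76))*(-79) = ((8*((12 - 3*(-2) + 2*5)/(-4 - 2))*(2 + (12 - 3*(-2) + 2*5)/(-4 - 2))/(-5 + (12 - 3*(-2) + 2*5)/(-4 - 2)))*(-76))*(-79) = ((8*((12 + 6 + 10)/(-6))*(2 + (12 + 6 + 10)/(-6))/(-5 + (12 + 6 + 10)/(-6)))*(-76))*(-79) = ((8*(-1/6*28)*(2 - 1/6*28)/(-5 - 1/6*28))*(-76))*(-79) = ((8*(-14/3)*(2 - 14/3)/(-5 - 14/3))*(-76))*(-79) = ((8*(-14/3)*(-8/3)/(-29/3))*(-76))*(-79) = ((8*(-14/3)*(-3/29)*(-8/3))*(-76))*(-79) = -896/87*(-76)*(-79) = (68096/87)*(-79) = -5379584/87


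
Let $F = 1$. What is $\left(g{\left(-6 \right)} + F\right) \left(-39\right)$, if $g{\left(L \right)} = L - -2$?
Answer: $117$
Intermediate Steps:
$g{\left(L \right)} = 2 + L$ ($g{\left(L \right)} = L + 2 = 2 + L$)
$\left(g{\left(-6 \right)} + F\right) \left(-39\right) = \left(\left(2 - 6\right) + 1\right) \left(-39\right) = \left(-4 + 1\right) \left(-39\right) = \left(-3\right) \left(-39\right) = 117$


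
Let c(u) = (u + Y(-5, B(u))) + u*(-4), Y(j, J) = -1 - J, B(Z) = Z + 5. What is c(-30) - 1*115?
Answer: -1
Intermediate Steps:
B(Z) = 5 + Z
c(u) = -6 - 4*u (c(u) = (u + (-1 - (5 + u))) + u*(-4) = (u + (-1 + (-5 - u))) - 4*u = (u + (-6 - u)) - 4*u = -6 - 4*u)
c(-30) - 1*115 = (-6 - 4*(-30)) - 1*115 = (-6 + 120) - 115 = 114 - 115 = -1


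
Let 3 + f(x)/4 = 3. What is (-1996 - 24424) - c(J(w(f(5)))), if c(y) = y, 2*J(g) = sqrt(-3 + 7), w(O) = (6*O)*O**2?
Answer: -26421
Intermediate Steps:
f(x) = 0 (f(x) = -12 + 4*3 = -12 + 12 = 0)
w(O) = 6*O**3
J(g) = 1 (J(g) = sqrt(-3 + 7)/2 = sqrt(4)/2 = (1/2)*2 = 1)
(-1996 - 24424) - c(J(w(f(5)))) = (-1996 - 24424) - 1*1 = -26420 - 1 = -26421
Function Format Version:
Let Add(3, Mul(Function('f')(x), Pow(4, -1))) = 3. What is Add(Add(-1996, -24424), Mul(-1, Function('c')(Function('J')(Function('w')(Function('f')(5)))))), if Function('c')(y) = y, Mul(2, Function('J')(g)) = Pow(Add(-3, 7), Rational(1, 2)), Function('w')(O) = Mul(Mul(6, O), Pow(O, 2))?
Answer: -26421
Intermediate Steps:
Function('f')(x) = 0 (Function('f')(x) = Add(-12, Mul(4, 3)) = Add(-12, 12) = 0)
Function('w')(O) = Mul(6, Pow(O, 3))
Function('J')(g) = 1 (Function('J')(g) = Mul(Rational(1, 2), Pow(Add(-3, 7), Rational(1, 2))) = Mul(Rational(1, 2), Pow(4, Rational(1, 2))) = Mul(Rational(1, 2), 2) = 1)
Add(Add(-1996, -24424), Mul(-1, Function('c')(Function('J')(Function('w')(Function('f')(5)))))) = Add(Add(-1996, -24424), Mul(-1, 1)) = Add(-26420, -1) = -26421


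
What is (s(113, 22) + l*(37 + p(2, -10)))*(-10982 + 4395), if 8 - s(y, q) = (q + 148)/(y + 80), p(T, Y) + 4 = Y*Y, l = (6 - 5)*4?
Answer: -685377350/193 ≈ -3.5512e+6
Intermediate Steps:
l = 4 (l = 1*4 = 4)
p(T, Y) = -4 + Y² (p(T, Y) = -4 + Y*Y = -4 + Y²)
s(y, q) = 8 - (148 + q)/(80 + y) (s(y, q) = 8 - (q + 148)/(y + 80) = 8 - (148 + q)/(80 + y))
(s(113, 22) + l*(37 + p(2, -10)))*(-10982 + 4395) = ((492 - 1*22 + 8*113)/(80 + 113) + 4*(37 + (-4 + (-10)²)))*(-10982 + 4395) = ((492 - 22 + 904)/193 + 4*(37 + (-4 + 100)))*(-6587) = ((1/193)*1374 + 4*(37 + 96))*(-6587) = (1374/193 + 4*133)*(-6587) = (1374/193 + 532)*(-6587) = (104050/193)*(-6587) = -685377350/193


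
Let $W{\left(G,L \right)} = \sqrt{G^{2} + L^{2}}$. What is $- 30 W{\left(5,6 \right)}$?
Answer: $- 30 \sqrt{61} \approx -234.31$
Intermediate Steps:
$- 30 W{\left(5,6 \right)} = - 30 \sqrt{5^{2} + 6^{2}} = - 30 \sqrt{25 + 36} = - 30 \sqrt{61}$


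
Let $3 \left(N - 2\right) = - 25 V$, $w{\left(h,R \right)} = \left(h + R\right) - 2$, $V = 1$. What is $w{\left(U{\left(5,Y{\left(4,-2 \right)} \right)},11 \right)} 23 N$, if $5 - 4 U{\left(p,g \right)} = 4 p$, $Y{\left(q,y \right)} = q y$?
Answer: $- \frac{3059}{4} \approx -764.75$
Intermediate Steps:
$U{\left(p,g \right)} = \frac{5}{4} - p$ ($U{\left(p,g \right)} = \frac{5}{4} - \frac{4 p}{4} = \frac{5}{4} - p$)
$w{\left(h,R \right)} = -2 + R + h$ ($w{\left(h,R \right)} = \left(R + h\right) - 2 = -2 + R + h$)
$N = - \frac{19}{3}$ ($N = 2 + \frac{\left(-25\right) 1}{3} = 2 + \frac{1}{3} \left(-25\right) = 2 - \frac{25}{3} = - \frac{19}{3} \approx -6.3333$)
$w{\left(U{\left(5,Y{\left(4,-2 \right)} \right)},11 \right)} 23 N = \left(-2 + 11 + \left(\frac{5}{4} - 5\right)\right) 23 \left(- \frac{19}{3}\right) = \left(-2 + 11 - \frac{15}{4}\right) 23 \left(- \frac{19}{3}\right) = \frac{21}{4} \cdot 23 \left(- \frac{19}{3}\right) = \frac{483}{4} \left(- \frac{19}{3}\right) = - \frac{3059}{4}$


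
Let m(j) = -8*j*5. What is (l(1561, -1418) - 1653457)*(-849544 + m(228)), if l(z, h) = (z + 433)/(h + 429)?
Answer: 1404148309608088/989 ≈ 1.4198e+12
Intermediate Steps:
m(j) = -40*j
l(z, h) = (433 + z)/(429 + h)
(l(1561, -1418) - 1653457)*(-849544 + m(228)) = ((433 + 1561)/(429 - 1418) - 1653457)*(-849544 - 40*228) = (1994/(-989) - 1653457)*(-849544 - 9120) = (-1/989*1994 - 1653457)*(-858664) = (-1994/989 - 1653457)*(-858664) = -1635270967/989*(-858664) = 1404148309608088/989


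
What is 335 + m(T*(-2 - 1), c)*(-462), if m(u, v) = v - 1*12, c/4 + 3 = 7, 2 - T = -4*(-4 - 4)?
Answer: -1513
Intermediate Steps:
T = -30 (T = 2 - (-4)*(-4 - 4) = 2 - (-4)*(-8) = 2 - 1*32 = 2 - 32 = -30)
c = 16 (c = -12 + 4*7 = -12 + 28 = 16)
m(u, v) = -12 + v (m(u, v) = v - 12 = -12 + v)
335 + m(T*(-2 - 1), c)*(-462) = 335 + (-12 + 16)*(-462) = 335 + 4*(-462) = 335 - 1848 = -1513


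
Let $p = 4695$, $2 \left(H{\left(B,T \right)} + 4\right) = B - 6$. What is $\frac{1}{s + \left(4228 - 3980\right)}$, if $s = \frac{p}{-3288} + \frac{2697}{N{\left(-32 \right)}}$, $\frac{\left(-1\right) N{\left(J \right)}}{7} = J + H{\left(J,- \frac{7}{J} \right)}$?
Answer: $\frac{421960}{106999467} \approx 0.0039436$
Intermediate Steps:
$H{\left(B,T \right)} = -7 + \frac{B}{2}$ ($H{\left(B,T \right)} = -4 + \frac{B - 6}{2} = -4 + \frac{-6 + B}{2} = -4 + \left(-3 + \frac{B}{2}\right) = -7 + \frac{B}{2}$)
$N{\left(J \right)} = 49 - \frac{21 J}{2}$ ($N{\left(J \right)} = - 7 \left(J + \left(-7 + \frac{J}{2}\right)\right) = - 7 \left(-7 + \frac{3 J}{2}\right) = 49 - \frac{21 J}{2}$)
$s = \frac{2353387}{421960}$ ($s = \frac{4695}{-3288} + \frac{2697}{49 - -336} = 4695 \left(- \frac{1}{3288}\right) + \frac{2697}{49 + 336} = - \frac{1565}{1096} + \frac{2697}{385} = \frac{2353387}{421960} \approx 5.5773$)
$\frac{1}{s + \left(4228 - 3980\right)} = \frac{1}{\frac{2353387}{421960} + \left(4228 - 3980\right)} = \frac{1}{\frac{2353387}{421960} + 248} = \frac{1}{\frac{106999467}{421960}} = \frac{421960}{106999467}$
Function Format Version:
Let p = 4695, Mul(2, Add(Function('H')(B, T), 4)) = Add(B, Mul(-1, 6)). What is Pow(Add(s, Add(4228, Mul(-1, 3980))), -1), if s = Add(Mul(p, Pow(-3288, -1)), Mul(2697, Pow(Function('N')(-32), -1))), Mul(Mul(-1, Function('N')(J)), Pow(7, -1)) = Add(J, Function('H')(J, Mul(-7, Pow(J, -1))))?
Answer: Rational(421960, 106999467) ≈ 0.0039436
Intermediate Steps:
Function('H')(B, T) = Add(-7, Mul(Rational(1, 2), B)) (Function('H')(B, T) = Add(-4, Mul(Rational(1, 2), Add(B, Mul(-1, 6)))) = Add(-4, Mul(Rational(1, 2), Add(B, -6))) = Add(-4, Mul(Rational(1, 2), Add(-6, B))) = Add(-4, Add(-3, Mul(Rational(1, 2), B))) = Add(-7, Mul(Rational(1, 2), B)))
Function('N')(J) = Add(49, Mul(Rational(-21, 2), J)) (Function('N')(J) = Mul(-7, Add(J, Add(-7, Mul(Rational(1, 2), J)))) = Mul(-7, Add(-7, Mul(Rational(3, 2), J))) = Add(49, Mul(Rational(-21, 2), J)))
s = Rational(2353387, 421960) (s = Add(Mul(4695, Pow(-3288, -1)), Mul(2697, Pow(Add(49, Mul(Rational(-21, 2), -32)), -1))) = Add(Mul(4695, Rational(-1, 3288)), Mul(2697, Pow(Add(49, 336), -1))) = Add(Rational(-1565, 1096), Mul(2697, Pow(385, -1))) = Add(Rational(-1565, 1096), Mul(2697, Rational(1, 385))) = Add(Rational(-1565, 1096), Rational(2697, 385)) = Rational(2353387, 421960) ≈ 5.5773)
Pow(Add(s, Add(4228, Mul(-1, 3980))), -1) = Pow(Add(Rational(2353387, 421960), Add(4228, Mul(-1, 3980))), -1) = Pow(Add(Rational(2353387, 421960), Add(4228, -3980)), -1) = Pow(Add(Rational(2353387, 421960), 248), -1) = Pow(Rational(106999467, 421960), -1) = Rational(421960, 106999467)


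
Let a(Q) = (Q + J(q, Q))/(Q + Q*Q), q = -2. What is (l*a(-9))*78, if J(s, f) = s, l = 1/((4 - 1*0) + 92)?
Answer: -143/1152 ≈ -0.12413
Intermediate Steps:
l = 1/96 (l = 1/((4 + 0) + 92) = 1/(4 + 92) = 1/96 ≈ 0.010417)
a(Q) = (-2 + Q)/(Q + Q²) (a(Q) = (Q - 2)/(Q + Q*Q) = (-2 + Q)/(Q + Q²))
(l*a(-9))*78 = (((-2 - 9)/((-9)*(1 - 9)))/96)*78 = ((-⅑*(-11)/(-8))/96)*78 = ((-⅑*(-⅛)*(-11))/96)*78 = ((1/96)*(-11/72))*78 = -11/6912*78 = -143/1152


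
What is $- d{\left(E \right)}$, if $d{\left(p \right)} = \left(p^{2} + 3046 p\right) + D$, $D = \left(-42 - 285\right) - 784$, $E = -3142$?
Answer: $-300521$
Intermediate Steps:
$D = -1111$ ($D = -327 - 784 = -1111$)
$d{\left(p \right)} = -1111 + p^{2} + 3046 p$ ($d{\left(p \right)} = \left(p^{2} + 3046 p\right) - 1111 = -1111 + p^{2} + 3046 p$)
$- d{\left(E \right)} = - (-1111 + \left(-3142\right)^{2} + 3046 \left(-3142\right)) = - (-1111 + 9872164 - 9570532) = \left(-1\right) 300521 = -300521$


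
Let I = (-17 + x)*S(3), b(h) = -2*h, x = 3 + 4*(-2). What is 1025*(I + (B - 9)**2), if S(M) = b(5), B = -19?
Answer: 1029100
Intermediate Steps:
x = -5 (x = 3 - 8 = -5)
S(M) = -10 (S(M) = -2*5 = -10)
I = 220 (I = (-17 - 5)*(-10) = -22*(-10) = 220)
1025*(I + (B - 9)**2) = 1025*(220 + (-19 - 9)**2) = 1025*(220 + (-28)**2) = 1025*(220 + 784) = 1025*1004 = 1029100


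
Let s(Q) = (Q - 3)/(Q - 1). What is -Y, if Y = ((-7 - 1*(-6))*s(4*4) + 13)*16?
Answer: -2912/15 ≈ -194.13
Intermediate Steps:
s(Q) = (-3 + Q)/(-1 + Q)
Y = 2912/15 (Y = ((-7 - 1*(-6))*((-3 + 4*4)/(-1 + 4*4)) + 13)*16 = ((-7 + 6)*((-3 + 16)/(-1 + 16)) + 13)*16 = (-13/15 + 13)*16 = (182/15)*16 = 2912/15 ≈ 194.13)
-Y = -1*2912/15 = -2912/15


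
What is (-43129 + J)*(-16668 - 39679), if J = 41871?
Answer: 70884526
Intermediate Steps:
(-43129 + J)*(-16668 - 39679) = (-43129 + 41871)*(-16668 - 39679) = -1258*(-56347) = 70884526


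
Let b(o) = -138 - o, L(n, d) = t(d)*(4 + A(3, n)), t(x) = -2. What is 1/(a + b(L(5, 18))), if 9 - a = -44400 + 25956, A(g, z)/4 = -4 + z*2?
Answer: 1/18371 ≈ 5.4434e-5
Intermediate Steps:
A(g, z) = -16 + 8*z (A(g, z) = 4*(-4 + z*2) = 4*(-4 + 2*z) = -16 + 8*z)
L(n, d) = 24 - 16*n (L(n, d) = -2*(4 + (-16 + 8*n)) = -2*(-12 + 8*n) = 24 - 16*n)
a = 18453 (a = 9 - (-44400 + 25956) = 9 - 1*(-18444) = 9 + 18444 = 18453)
1/(a + b(L(5, 18))) = 1/(18453 + (-138 - (24 - 16*5))) = 1/(18453 + (-138 - (24 - 80))) = 1/(18453 + (-138 - 1*(-56))) = 1/(18453 + (-138 + 56)) = 1/(18453 - 82) = 1/18371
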